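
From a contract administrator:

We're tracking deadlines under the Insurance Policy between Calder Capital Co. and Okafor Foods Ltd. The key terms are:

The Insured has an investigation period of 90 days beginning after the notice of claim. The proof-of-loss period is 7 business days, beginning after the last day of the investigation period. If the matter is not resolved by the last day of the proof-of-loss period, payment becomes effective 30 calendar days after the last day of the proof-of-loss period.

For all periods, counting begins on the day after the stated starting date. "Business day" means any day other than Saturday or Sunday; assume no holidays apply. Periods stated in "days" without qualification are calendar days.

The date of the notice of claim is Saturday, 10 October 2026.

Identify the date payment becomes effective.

18 February 2027

The last day of the investigation period: 10 October 2026 + 90 days = 8 January 2027.
The last day of the proof-of-loss period: counting 7 business days from Friday, 8 January 2027 (Jan 11, Jan 12, Jan 13, Jan 14, Jan 15, Jan 18, Jan 19, skipping weekends) reaches Tuesday, 19 January 2027.
The date payment becomes effective: 19 January 2027 + 30 days = 18 February 2027.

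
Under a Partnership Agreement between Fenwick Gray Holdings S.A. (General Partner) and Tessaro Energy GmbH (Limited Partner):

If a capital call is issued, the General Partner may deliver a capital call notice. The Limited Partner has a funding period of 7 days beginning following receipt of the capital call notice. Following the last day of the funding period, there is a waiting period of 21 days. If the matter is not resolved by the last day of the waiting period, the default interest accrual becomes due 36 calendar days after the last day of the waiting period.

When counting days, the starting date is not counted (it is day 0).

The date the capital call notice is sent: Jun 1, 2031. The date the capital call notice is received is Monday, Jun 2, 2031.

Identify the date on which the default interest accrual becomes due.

Aug 5, 2031

The last day of the funding period: Jun 2, 2031 + 7 days = Jun 9, 2031.
The last day of the waiting period: Jun 9, 2031 + 21 days = Jun 30, 2031.
The date on which the default interest accrual becomes due: Jun 30, 2031 + 36 days = Aug 5, 2031.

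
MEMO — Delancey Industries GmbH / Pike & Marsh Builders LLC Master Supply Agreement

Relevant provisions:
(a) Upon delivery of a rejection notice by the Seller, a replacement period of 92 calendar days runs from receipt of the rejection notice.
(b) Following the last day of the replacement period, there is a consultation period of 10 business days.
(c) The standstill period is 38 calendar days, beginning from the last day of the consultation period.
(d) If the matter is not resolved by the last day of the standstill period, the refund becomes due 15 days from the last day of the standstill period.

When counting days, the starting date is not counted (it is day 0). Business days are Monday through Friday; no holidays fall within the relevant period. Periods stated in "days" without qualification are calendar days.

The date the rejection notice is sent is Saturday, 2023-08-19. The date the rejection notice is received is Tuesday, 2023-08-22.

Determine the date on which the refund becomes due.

The last day of the replacement period: 92 calendar days after 2023-08-22 is 2023-11-22.
The last day of the consultation period: counting 10 business days from Wednesday, 2023-11-22 (Nov 23, Nov 24, Nov 27, Nov 28, Nov 29, Nov 30, Dec 1, Dec 4, Dec 5, Dec 6, skipping weekends) reaches Wednesday, 2023-12-06.
The last day of the standstill period: 38 calendar days after 2023-12-06 is 2024-01-13.
Adding 15 calendar days to 2024-01-13 gives 2024-01-28, which is the date on which the refund becomes due.

2024-01-28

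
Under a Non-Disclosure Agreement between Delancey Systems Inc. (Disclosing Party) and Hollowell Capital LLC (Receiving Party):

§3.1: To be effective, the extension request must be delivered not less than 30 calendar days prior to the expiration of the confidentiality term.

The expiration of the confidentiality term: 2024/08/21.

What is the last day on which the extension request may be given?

2024/08/21 minus 30 days is 2024/07/22.

2024/07/22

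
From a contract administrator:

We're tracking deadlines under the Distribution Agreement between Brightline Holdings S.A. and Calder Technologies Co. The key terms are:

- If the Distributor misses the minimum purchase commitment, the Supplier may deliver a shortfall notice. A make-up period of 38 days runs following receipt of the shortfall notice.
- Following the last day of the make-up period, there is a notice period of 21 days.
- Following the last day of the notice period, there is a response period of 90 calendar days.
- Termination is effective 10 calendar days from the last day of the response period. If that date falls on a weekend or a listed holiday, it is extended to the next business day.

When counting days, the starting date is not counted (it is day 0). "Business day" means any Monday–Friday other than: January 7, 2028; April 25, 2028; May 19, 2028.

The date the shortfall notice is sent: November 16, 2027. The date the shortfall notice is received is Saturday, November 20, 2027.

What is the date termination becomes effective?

April 27, 2028

The last day of the make-up period: 38 calendar days after November 20, 2027 is December 28, 2027.
Adding 21 calendar days to December 28, 2027 gives January 18, 2028, which is the last day of the notice period.
The last day of the response period: January 18, 2028 + 90 days = April 17, 2028.
The date termination becomes effective: 10 calendar days after April 17, 2028 is April 27, 2028. April 27, 2028 is a Thursday and is not a listed holiday, so no roll-forward applies.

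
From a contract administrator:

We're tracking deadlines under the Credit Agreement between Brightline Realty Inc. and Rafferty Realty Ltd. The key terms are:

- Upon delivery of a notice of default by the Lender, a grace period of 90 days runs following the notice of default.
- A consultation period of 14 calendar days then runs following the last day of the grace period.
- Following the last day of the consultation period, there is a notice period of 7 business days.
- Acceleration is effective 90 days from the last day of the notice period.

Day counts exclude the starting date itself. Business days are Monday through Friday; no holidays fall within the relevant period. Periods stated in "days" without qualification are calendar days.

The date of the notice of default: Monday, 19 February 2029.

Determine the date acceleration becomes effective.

10 September 2029

The last day of the grace period: 19 February 2029 + 90 days = 20 May 2029.
Adding 14 calendar days to 20 May 2029 gives 3 June 2029, which is the last day of the consultation period.
From Sunday, 3 June 2029, 7 business days (Jun 4, Jun 5, Jun 6, Jun 7, Jun 8, Jun 11, Jun 12, skipping weekends) brings us to Tuesday, 12 June 2029, which is the last day of the notice period.
Adding 90 calendar days to 12 June 2029 gives 10 September 2029, which is the date acceleration becomes effective.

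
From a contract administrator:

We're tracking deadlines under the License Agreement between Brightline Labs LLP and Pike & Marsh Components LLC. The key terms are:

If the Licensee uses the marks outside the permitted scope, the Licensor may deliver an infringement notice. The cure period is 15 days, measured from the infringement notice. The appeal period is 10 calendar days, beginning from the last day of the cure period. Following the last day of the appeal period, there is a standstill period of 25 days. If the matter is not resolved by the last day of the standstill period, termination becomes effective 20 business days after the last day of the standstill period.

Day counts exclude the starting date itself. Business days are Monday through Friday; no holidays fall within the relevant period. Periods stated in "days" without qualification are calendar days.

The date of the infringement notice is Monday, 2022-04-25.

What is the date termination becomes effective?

The last day of the cure period: 2022-04-25 + 15 days = 2022-05-10.
The last day of the appeal period: 2022-05-10 + 10 days = 2022-05-20.
The last day of the standstill period: 25 calendar days after 2022-05-20 is 2022-06-14.
The date termination becomes effective: counting 20 business days from Tuesday, 2022-06-14 (Jun 15, Jun 16, Jun 17, Jun 20, …, Jul 8, Jul 11, Jul 12, skipping weekends) reaches Tuesday, 2022-07-12.

2022-07-12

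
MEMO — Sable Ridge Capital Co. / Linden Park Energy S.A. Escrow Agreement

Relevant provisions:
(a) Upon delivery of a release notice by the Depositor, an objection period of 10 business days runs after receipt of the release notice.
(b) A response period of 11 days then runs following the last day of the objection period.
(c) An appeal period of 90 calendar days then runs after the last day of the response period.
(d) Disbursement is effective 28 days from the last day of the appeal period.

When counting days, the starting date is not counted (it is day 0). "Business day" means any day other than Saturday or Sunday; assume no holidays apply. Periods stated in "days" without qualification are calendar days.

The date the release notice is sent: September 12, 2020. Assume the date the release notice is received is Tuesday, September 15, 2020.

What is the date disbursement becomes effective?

February 5, 2021

The last day of the objection period: counting 10 business days from Tuesday, September 15, 2020 (Sep 16, Sep 17, Sep 18, Sep 21, Sep 22, Sep 23, Sep 24, Sep 25, Sep 28, Sep 29, skipping weekends) reaches Tuesday, September 29, 2020.
Adding 11 calendar days to September 29, 2020 gives October 10, 2020, which is the last day of the response period.
The last day of the appeal period: 90 calendar days after October 10, 2020 is January 8, 2021.
Adding 28 calendar days to January 8, 2021 gives February 5, 2021, which is the date disbursement becomes effective.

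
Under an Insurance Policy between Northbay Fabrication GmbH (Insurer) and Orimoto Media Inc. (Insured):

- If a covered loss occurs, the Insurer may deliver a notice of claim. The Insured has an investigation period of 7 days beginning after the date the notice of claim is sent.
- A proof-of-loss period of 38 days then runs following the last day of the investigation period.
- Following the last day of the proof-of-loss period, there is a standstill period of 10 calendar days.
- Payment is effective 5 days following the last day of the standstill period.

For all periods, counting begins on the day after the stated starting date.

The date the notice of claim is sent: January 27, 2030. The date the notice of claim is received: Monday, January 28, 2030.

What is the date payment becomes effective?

March 28, 2030

The last day of the investigation period: January 27, 2030 + 7 days = February 3, 2030.
The last day of the proof-of-loss period: 38 calendar days after February 3, 2030 is March 13, 2030.
The last day of the standstill period: 10 calendar days after March 13, 2030 is March 23, 2030.
Adding 5 calendar days to March 23, 2030 gives March 28, 2030, which is the date payment becomes effective.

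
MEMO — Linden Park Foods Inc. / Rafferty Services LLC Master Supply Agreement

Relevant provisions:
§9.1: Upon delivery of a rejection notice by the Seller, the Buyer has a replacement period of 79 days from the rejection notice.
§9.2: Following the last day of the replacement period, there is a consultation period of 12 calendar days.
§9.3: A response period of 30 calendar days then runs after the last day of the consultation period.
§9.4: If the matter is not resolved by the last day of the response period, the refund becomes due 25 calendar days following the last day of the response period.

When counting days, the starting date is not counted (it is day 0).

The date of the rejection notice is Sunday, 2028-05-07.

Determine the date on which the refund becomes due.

Adding 79 calendar days to 2028-05-07 gives 2028-07-25, which is the last day of the replacement period.
The last day of the consultation period: 2028-07-25 + 12 days = 2028-08-06.
The last day of the response period: 2028-08-06 + 30 days = 2028-09-05.
The date on which the refund becomes due: 2028-09-05 + 25 days = 2028-09-30.

2028-09-30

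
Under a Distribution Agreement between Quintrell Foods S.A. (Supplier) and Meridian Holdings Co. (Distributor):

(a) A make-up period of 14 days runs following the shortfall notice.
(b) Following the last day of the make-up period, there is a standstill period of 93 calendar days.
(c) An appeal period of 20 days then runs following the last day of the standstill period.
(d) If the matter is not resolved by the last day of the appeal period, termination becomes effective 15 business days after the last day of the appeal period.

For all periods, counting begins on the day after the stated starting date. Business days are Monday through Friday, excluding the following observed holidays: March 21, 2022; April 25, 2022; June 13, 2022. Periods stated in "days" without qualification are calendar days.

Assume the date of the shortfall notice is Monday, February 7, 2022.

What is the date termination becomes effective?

July 5, 2022

The last day of the make-up period: 14 calendar days after February 7, 2022 is February 21, 2022.
Adding 93 calendar days to February 21, 2022 gives May 25, 2022, which is the last day of the standstill period.
Adding 20 calendar days to May 25, 2022 gives June 14, 2022, which is the last day of the appeal period.
From Tuesday, June 14, 2022, 15 business days (Jun 15, Jun 16, Jun 17, Jun 20, …, Jul 1, Jul 4, Jul 5, skipping weekends) brings us to Tuesday, July 5, 2022, which is the date termination becomes effective.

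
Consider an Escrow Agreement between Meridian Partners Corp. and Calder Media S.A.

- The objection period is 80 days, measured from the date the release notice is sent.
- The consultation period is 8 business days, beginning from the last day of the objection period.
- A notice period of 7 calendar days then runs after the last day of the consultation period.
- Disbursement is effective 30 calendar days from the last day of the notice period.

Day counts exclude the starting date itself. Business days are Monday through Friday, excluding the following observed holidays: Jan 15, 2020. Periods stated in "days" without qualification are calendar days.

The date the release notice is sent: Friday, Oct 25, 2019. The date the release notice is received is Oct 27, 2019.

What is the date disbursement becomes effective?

The last day of the objection period: 80 calendar days after Oct 25, 2019 is Jan 13, 2020.
The last day of the consultation period: counting 8 business days from Monday, Jan 13, 2020 (Jan 14, Jan 16, Jan 17, Jan 20, Jan 21, Jan 22, Jan 23, Jan 24, skipping weekends and the listed holiday on Jan 15) reaches Friday, Jan 24, 2020.
The last day of the notice period: Jan 24, 2020 + 7 days = Jan 31, 2020.
The date disbursement becomes effective: Jan 31, 2020 + 30 days = Mar 1, 2020.

Mar 1, 2020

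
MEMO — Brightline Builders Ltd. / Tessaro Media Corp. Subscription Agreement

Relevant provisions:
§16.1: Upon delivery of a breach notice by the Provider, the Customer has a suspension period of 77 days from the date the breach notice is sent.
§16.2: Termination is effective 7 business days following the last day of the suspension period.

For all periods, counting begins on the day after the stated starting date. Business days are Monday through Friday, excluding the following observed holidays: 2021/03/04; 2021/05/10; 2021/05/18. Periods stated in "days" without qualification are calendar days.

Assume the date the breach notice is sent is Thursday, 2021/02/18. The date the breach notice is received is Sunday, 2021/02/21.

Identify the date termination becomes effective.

2021/05/19

The last day of the suspension period: 77 calendar days after 2021/02/18 is 2021/05/06.
The date termination becomes effective: counting 7 business days from Thursday, 2021/05/06 (May 7, May 11, May 12, May 13, May 14, May 17, May 19, skipping weekends and the listed holidays on May 10, May 18) reaches Wednesday, 2021/05/19.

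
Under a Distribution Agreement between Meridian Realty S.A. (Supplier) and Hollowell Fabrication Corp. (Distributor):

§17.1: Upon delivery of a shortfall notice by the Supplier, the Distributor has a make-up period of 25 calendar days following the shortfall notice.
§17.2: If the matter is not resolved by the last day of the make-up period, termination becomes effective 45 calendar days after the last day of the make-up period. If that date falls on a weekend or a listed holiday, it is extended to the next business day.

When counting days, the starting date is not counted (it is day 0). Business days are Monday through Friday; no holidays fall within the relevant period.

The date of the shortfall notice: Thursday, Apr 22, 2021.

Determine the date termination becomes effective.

The last day of the make-up period: Apr 22, 2021 + 25 days = May 17, 2021.
Adding 45 calendar days to May 17, 2021 gives Jul 1, 2021, which is the date termination becomes effective. Jul 1, 2021 is a Thursday, so no roll-forward applies.

Jul 1, 2021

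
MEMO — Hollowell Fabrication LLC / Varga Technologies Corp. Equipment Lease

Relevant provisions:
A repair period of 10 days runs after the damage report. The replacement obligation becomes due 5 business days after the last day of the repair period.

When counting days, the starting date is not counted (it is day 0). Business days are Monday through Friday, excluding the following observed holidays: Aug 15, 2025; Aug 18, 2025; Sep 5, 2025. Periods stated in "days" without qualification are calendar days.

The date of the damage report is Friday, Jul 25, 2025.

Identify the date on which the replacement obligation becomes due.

Adding 10 calendar days to Jul 25, 2025 gives Aug 4, 2025, which is the last day of the repair period.
From Monday, Aug 4, 2025, 5 business days (Aug 5, Aug 6, Aug 7, Aug 8, Aug 11, skipping weekends) brings us to Monday, Aug 11, 2025, which is the date on which the replacement obligation becomes due.

Aug 11, 2025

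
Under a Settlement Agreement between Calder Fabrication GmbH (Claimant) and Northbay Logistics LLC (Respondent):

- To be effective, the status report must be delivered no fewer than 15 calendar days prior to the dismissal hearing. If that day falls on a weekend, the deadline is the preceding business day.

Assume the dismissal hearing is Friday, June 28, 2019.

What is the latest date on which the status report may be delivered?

Counting back 15 calendar days from June 28, 2019 gives June 13, 2019. That is a Thursday, so no adjustment is needed.

June 13, 2019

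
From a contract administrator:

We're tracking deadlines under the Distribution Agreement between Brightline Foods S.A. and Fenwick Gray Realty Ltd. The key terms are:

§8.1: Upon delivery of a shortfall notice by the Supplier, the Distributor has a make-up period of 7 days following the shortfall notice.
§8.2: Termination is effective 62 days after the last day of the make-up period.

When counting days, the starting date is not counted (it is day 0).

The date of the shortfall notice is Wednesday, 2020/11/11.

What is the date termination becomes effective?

The last day of the make-up period: 7 calendar days after 2020/11/11 is 2020/11/18.
The date termination becomes effective: 62 calendar days after 2020/11/18 is 2021/01/19.

2021/01/19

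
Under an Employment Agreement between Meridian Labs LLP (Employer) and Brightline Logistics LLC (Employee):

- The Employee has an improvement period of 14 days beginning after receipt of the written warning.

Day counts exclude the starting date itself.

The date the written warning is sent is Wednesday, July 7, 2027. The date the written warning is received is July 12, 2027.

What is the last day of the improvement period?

July 26, 2027

The last day of the improvement period: 14 calendar days after July 12, 2027 is July 26, 2027.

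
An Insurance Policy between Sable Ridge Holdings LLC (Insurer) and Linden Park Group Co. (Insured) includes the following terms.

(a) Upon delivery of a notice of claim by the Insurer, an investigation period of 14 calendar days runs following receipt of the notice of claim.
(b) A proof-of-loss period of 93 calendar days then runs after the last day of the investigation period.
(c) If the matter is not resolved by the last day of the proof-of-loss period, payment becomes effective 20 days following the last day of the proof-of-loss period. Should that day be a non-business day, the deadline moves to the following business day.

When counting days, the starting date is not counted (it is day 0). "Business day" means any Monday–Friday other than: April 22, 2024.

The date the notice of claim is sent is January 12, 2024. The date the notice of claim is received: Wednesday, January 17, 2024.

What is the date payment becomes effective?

May 23, 2024

The last day of the investigation period: 14 calendar days after January 17, 2024 is January 31, 2024.
The last day of the proof-of-loss period: January 31, 2024 + 93 days = May 3, 2024.
Adding 20 calendar days to May 3, 2024 gives May 23, 2024, which is the date payment becomes effective. May 23, 2024 is a Thursday and is not a listed holiday, so no roll-forward applies.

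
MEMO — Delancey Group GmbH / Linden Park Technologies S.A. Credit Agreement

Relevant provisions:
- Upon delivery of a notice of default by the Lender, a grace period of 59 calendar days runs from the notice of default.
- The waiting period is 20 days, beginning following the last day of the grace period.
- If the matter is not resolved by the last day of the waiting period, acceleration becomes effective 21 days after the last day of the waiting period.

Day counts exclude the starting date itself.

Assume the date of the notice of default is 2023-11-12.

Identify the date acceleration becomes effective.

The last day of the grace period: 59 calendar days after 2023-11-12 is 2024-01-10.
The last day of the waiting period: 20 calendar days after 2024-01-10 is 2024-01-30.
The date acceleration becomes effective: 2024-01-30 + 21 days = 2024-02-20.

2024-02-20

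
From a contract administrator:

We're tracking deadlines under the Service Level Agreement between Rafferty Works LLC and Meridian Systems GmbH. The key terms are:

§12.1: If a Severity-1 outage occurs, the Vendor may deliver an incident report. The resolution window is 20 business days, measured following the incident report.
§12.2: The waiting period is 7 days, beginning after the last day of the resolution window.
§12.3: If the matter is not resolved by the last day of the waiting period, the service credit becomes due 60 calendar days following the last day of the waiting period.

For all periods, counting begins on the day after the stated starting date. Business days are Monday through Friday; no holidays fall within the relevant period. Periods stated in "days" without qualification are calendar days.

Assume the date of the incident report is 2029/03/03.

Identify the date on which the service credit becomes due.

The last day of the resolution window: counting 20 business days from Saturday, 2029/03/03 (Mar 5, Mar 6, Mar 7, Mar 8, …, Mar 28, Mar 29, Mar 30, skipping weekends) reaches Friday, 2029/03/30.
Adding 7 calendar days to 2029/03/30 gives 2029/04/06, which is the last day of the waiting period.
The date on which the service credit becomes due: 2029/04/06 + 60 days = 2029/06/05.

2029/06/05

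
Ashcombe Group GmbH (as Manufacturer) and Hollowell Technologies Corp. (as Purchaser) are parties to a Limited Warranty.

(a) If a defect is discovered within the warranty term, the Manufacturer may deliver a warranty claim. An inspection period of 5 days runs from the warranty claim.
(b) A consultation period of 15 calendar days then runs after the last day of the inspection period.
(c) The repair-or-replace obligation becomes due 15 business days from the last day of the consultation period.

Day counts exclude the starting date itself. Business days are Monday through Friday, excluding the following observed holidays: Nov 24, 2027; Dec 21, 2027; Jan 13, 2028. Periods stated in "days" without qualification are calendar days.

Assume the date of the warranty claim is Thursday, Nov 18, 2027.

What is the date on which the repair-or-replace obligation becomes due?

The last day of the inspection period: 5 calendar days after Nov 18, 2027 is Nov 23, 2027.
The last day of the consultation period: Nov 23, 2027 + 15 days = Dec 8, 2027.
The date on which the repair-or-replace obligation becomes due: counting 15 business days from Wednesday, Dec 8, 2027 (Dec 9, Dec 10, Dec 13, Dec 14, …, Dec 28, Dec 29, Dec 30, skipping weekends and the listed holiday on Dec 21) reaches Thursday, Dec 30, 2027.

Dec 30, 2027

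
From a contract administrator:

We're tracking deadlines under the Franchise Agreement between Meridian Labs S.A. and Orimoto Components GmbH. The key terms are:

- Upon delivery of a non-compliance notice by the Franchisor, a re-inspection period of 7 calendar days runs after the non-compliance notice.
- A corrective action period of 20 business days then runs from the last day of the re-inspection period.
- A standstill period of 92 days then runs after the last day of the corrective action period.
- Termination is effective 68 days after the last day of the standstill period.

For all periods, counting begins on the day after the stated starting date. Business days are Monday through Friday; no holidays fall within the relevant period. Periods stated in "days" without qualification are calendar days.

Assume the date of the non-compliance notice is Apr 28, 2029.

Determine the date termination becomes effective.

Nov 8, 2029

Adding 7 calendar days to Apr 28, 2029 gives May 5, 2029, which is the last day of the re-inspection period.
From Saturday, May 5, 2029, 20 business days (May 7, May 8, May 9, May 10, …, May 30, May 31, Jun 1, skipping weekends) brings us to Friday, Jun 1, 2029, which is the last day of the corrective action period.
Adding 92 calendar days to Jun 1, 2029 gives Sep 1, 2029, which is the last day of the standstill period.
The date termination becomes effective: 68 calendar days after Sep 1, 2029 is Nov 8, 2029.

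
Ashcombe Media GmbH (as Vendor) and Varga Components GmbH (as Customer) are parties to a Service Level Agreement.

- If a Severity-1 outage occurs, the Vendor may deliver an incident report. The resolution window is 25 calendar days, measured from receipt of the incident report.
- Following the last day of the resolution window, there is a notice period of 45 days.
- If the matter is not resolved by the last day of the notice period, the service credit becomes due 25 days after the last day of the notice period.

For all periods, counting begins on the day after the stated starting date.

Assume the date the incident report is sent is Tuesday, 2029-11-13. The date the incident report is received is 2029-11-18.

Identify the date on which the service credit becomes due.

Adding 25 calendar days to 2029-11-18 gives 2029-12-13, which is the last day of the resolution window.
The last day of the notice period: 2029-12-13 + 45 days = 2030-01-27.
The date on which the service credit becomes due: 25 calendar days after 2030-01-27 is 2030-02-21.

2030-02-21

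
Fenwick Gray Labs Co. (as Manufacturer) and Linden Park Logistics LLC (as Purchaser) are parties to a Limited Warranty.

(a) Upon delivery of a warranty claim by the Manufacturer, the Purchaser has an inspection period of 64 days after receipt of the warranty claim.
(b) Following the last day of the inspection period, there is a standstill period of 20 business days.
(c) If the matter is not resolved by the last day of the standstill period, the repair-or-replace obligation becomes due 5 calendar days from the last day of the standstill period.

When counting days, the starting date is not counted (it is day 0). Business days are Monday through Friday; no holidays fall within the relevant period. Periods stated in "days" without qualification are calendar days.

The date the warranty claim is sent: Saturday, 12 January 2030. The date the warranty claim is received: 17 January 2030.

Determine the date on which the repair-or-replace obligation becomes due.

24 April 2030

Adding 64 calendar days to 17 January 2030 gives 22 March 2030, which is the last day of the inspection period.
From Friday, 22 March 2030, 20 business days (Mar 25, Mar 26, Mar 27, Mar 28, …, Apr 17, Apr 18, Apr 19, skipping weekends) brings us to Friday, 19 April 2030, which is the last day of the standstill period.
Adding 5 calendar days to 19 April 2030 gives 24 April 2030, which is the date on which the repair-or-replace obligation becomes due.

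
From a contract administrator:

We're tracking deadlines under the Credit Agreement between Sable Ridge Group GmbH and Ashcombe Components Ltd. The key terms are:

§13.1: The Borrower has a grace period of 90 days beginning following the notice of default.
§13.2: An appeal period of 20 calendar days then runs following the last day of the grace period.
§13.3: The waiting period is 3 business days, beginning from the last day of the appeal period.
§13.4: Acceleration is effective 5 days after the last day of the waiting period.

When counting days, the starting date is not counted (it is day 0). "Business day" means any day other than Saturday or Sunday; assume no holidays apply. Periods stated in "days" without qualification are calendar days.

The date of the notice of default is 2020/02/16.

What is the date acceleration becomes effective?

2020/06/15

The last day of the grace period: 90 calendar days after 2020/02/16 is 2020/05/16.
The last day of the appeal period: 2020/05/16 + 20 days = 2020/06/05.
From Friday, 2020/06/05, 3 business days (Jun 8, Jun 9, Jun 10, skipping weekends) brings us to Wednesday, 2020/06/10, which is the last day of the waiting period.
The date acceleration becomes effective: 5 calendar days after 2020/06/10 is 2020/06/15.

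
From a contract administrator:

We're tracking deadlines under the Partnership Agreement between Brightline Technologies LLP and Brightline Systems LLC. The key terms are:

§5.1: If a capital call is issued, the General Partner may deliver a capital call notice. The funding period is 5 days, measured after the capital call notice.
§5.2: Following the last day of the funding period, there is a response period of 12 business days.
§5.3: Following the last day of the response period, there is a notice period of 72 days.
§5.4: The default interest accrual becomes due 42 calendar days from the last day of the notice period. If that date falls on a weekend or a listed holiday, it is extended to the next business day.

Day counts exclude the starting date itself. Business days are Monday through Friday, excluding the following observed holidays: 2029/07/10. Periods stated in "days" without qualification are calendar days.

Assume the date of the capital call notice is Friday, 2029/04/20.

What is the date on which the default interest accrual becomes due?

Adding 5 calendar days to 2029/04/20 gives 2029/04/25, which is the last day of the funding period.
From Wednesday, 2029/04/25, 12 business days (Apr 26, Apr 27, Apr 30, May 1, …, May 9, May 10, May 11, skipping weekends) brings us to Friday, 2029/05/11, which is the last day of the response period.
The last day of the notice period: 72 calendar days after 2029/05/11 is 2029/07/22.
The date on which the default interest accrual becomes due: 42 calendar days after 2029/07/22 is 2029/09/02. That falls on a Sunday, so it rolls to the next business day, Monday, 2029/09/03.

2029/09/03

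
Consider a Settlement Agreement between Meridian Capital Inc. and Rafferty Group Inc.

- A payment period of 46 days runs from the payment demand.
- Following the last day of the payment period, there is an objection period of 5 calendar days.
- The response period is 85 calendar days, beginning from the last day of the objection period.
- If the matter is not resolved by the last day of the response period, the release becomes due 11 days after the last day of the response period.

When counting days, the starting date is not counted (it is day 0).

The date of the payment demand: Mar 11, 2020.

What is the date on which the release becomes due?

The last day of the payment period: 46 calendar days after Mar 11, 2020 is Apr 26, 2020.
The last day of the objection period: 5 calendar days after Apr 26, 2020 is May 1, 2020.
The last day of the response period: 85 calendar days after May 1, 2020 is Jul 25, 2020.
Adding 11 calendar days to Jul 25, 2020 gives Aug 5, 2020, which is the date on which the release becomes due.

Aug 5, 2020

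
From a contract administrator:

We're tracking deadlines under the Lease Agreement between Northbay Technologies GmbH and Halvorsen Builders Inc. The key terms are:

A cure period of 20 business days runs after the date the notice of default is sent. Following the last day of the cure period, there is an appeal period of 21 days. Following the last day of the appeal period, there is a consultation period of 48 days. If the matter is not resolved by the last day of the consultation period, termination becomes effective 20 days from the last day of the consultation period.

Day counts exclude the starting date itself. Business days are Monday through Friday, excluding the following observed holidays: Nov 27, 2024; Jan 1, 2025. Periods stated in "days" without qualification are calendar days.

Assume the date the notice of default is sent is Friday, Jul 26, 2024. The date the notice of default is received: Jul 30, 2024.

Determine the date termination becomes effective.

The last day of the cure period: 20 business days after Friday, Jul 26, 2024, skipping weekends — Jul 29, Jul 30, Jul 31, Aug 1, …, Aug 21, Aug 22, Aug 23 — lands on Friday, Aug 23, 2024.
The last day of the appeal period: Aug 23, 2024 + 21 days = Sep 13, 2024.
The last day of the consultation period: 48 calendar days after Sep 13, 2024 is Oct 31, 2024.
The date termination becomes effective: 20 calendar days after Oct 31, 2024 is Nov 20, 2024.

Nov 20, 2024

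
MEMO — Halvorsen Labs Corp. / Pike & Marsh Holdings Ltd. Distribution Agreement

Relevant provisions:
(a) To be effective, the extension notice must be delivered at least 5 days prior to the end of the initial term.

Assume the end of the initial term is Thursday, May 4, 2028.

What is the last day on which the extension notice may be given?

April 29, 2028

Counting back 5 calendar days from May 4, 2028 gives April 29, 2028.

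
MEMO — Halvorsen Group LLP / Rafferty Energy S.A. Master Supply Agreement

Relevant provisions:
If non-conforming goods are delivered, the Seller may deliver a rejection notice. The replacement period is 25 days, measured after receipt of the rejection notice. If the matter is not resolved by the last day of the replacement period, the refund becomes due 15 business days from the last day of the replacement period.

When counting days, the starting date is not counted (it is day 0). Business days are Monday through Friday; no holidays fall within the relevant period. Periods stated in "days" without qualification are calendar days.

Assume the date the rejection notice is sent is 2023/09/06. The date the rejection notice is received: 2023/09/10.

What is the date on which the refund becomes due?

2023/10/26

The last day of the replacement period: 25 calendar days after 2023/09/10 is 2023/10/05.
The date on which the refund becomes due: 15 business days after Thursday, 2023/10/05, skipping weekends — Oct 6, Oct 9, Oct 10, Oct 11, …, Oct 24, Oct 25, Oct 26 — lands on Thursday, 2023/10/26.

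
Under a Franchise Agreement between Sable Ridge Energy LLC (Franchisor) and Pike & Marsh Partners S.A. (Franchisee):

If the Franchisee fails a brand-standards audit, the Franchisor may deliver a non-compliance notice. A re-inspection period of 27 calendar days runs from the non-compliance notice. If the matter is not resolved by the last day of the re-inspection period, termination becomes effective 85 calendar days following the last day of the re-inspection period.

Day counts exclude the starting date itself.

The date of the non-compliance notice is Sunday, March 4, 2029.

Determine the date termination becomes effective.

The last day of the re-inspection period: 27 calendar days after March 4, 2029 is March 31, 2029.
The date termination becomes effective: March 31, 2029 + 85 days = June 24, 2029.

June 24, 2029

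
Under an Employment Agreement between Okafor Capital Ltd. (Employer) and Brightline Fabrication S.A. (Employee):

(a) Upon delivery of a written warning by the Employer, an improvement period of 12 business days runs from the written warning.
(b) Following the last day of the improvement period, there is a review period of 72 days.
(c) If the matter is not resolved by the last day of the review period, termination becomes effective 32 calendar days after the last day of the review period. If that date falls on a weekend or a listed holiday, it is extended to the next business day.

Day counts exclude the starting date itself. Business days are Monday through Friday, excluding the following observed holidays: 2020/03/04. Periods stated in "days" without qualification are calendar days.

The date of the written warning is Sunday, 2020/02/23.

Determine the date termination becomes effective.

The last day of the improvement period: 12 business days after Sunday, 2020/02/23, skipping weekends and the listed holiday on Mar 4 — Feb 24, Feb 25, Feb 26, Feb 27, …, Mar 9, Mar 10, Mar 11 — lands on Wednesday, 2020/03/11.
The last day of the review period: 72 calendar days after 2020/03/11 is 2020/05/22.
The date termination becomes effective: 2020/05/22 + 32 days = 2020/06/23. 2020/06/23 is a Tuesday and is not a listed holiday, so no roll-forward applies.

2020/06/23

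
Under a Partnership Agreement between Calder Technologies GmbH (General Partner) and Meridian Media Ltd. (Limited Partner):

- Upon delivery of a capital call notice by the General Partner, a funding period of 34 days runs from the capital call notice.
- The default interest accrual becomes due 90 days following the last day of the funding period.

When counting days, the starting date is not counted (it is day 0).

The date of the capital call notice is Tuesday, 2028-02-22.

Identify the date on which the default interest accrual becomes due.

The last day of the funding period: 2028-02-22 + 34 days = 2028-03-27.
Adding 90 calendar days to 2028-03-27 gives 2028-06-25, which is the date on which the default interest accrual becomes due.

2028-06-25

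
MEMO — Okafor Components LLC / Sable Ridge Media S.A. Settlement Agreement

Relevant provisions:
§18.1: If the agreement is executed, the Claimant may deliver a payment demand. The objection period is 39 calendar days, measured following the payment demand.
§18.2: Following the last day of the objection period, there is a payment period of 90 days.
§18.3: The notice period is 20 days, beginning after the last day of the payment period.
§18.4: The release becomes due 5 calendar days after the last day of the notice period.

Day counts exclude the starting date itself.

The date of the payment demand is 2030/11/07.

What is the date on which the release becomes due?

2031/04/10

Adding 39 calendar days to 2030/11/07 gives 2030/12/16, which is the last day of the objection period.
Adding 90 calendar days to 2030/12/16 gives 2031/03/16, which is the last day of the payment period.
The last day of the notice period: 2031/03/16 + 20 days = 2031/04/05.
The date on which the release becomes due: 5 calendar days after 2031/04/05 is 2031/04/10.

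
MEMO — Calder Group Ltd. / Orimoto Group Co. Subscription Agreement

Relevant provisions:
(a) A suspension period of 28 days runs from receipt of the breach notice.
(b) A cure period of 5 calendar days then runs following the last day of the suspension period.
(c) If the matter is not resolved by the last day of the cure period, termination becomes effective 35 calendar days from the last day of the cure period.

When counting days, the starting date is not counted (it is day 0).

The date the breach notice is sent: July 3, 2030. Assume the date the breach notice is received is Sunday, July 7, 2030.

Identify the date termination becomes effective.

September 13, 2030

The last day of the suspension period: 28 calendar days after July 7, 2030 is August 4, 2030.
The last day of the cure period: August 4, 2030 + 5 days = August 9, 2030.
The date termination becomes effective: 35 calendar days after August 9, 2030 is September 13, 2030.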